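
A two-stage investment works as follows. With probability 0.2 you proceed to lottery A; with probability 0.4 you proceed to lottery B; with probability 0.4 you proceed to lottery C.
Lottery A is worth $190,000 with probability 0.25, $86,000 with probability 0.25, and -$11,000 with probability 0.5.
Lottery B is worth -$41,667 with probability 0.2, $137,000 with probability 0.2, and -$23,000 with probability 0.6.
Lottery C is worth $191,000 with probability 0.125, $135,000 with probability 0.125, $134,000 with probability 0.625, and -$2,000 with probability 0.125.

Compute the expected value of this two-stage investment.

$64,506.64

EV(A) = 0.25 × 190000 + 0.25 × 86000 + 0.5 × (-11000) = 47500 + 21500 − 5500 = 63500
EV(B) = 0.2 × (-41667) + 0.2 × 137000 + 0.6 × (-23000) = -8333.4 + 27400 − 13800 = 5266.6
EV(C) = 0.125 × 191000 + 0.125 × 135000 + 0.625 × 134000 + 0.125 × (-2000) = 23875 + 16875 + 83750 − 250 = 124250
Overall = 0.2 × 63500 + 0.4 × 5266.6 + 0.4 × 124250 = 12700 + 2106.64 + 49700 = 64506.64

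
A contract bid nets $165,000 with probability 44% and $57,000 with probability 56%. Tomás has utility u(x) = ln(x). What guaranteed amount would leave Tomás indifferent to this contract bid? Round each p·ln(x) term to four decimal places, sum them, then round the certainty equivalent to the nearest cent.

$90,989.56

E[u] = 0.44·ln(165000) + 0.56·ln(57000) = 5.2860 + 6.1325 = 11.4185
CE = e^11.4185 ≈ 90989.56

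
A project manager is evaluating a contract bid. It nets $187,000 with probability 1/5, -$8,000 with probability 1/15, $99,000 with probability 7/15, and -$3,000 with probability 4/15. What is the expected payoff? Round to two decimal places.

$82,266.67

EV = 1/5 × 187000 + 1/15 × (-8000) + 7/15 × 99000 + 4/15 × (-3000) = 37400 − 533.3333 + 46200 − 800 = 82266.6667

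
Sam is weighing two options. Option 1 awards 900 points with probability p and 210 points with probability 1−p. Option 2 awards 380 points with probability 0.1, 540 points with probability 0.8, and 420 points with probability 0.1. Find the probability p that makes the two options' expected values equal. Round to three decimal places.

EV(Option 2) = 0.1 × 380 + 0.8 × 540 + 0.1 × 420 = 38 + 432 + 42 = 512
p·900 + (1−p)·210 = 512
690p + 210 = 512
p = (512 − 210) / 690

p = 0.438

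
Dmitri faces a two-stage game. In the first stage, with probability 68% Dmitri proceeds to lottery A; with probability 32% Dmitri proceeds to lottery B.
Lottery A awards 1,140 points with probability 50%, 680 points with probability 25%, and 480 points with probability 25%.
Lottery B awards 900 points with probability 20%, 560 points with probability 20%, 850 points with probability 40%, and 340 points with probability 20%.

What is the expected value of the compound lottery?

EV(A) = 0.5 × 1140 + 0.25 × 680 + 0.25 × 480 = 570 + 170 + 120 = 860
EV(B) = 0.2 × 900 + 0.2 × 560 + 0.4 × 850 + 0.2 × 340 = 180 + 112 + 340 + 68 = 700
Overall = 0.68 × 860 + 0.32 × 700 = 584.8 + 224 = 808.8

808.8 points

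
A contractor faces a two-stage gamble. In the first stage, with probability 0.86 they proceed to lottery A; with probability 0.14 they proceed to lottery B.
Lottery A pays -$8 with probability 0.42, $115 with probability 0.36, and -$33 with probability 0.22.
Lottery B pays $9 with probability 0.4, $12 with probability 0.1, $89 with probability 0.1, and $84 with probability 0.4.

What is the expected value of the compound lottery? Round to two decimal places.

EV(A) = 0.42 × (-8) + 0.36 × 115 + 0.22 × (-33) = -3.36 + 41.4 − 7.26 = 30.78
EV(B) = 0.4 × 9 + 0.1 × 12 + 0.1 × 89 + 0.4 × 84 = 3.6 + 1.2 + 8.9 + 33.6 = 47.3
Overall = 0.86 × 30.78 + 0.14 × 47.3 = 26.4708 + 6.622 = 33.0928

$33.09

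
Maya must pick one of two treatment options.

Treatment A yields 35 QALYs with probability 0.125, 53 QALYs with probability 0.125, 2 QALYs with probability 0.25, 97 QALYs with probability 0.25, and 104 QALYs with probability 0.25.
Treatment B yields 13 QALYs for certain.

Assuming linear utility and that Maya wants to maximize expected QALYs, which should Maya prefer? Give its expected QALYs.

Treatment A (61.75 QALYs)

Treatment A = 0.125 × 35 + 0.125 × 53 + 0.25 × 2 + 0.25 × 97 + 0.25 × 104 = 4.375 + 6.625 + 0.5 + 24.25 + 26 = 61.75
Treatment B: 13 (certain)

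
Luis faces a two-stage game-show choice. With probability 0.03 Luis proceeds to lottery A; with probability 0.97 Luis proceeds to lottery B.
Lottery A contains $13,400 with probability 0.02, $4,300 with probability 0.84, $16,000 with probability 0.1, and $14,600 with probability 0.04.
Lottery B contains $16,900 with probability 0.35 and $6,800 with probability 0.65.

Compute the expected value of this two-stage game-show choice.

$10,206.87

EV(A) = 0.02 × 13400 + 0.84 × 4300 + 0.1 × 16000 + 0.04 × 14600 = 268 + 3612 + 1600 + 584 = 6064
EV(B) = 0.35 × 16900 + 0.65 × 6800 = 5915 + 4420 = 10335
Overall = 0.03 × 6064 + 0.97 × 10335 = 181.92 + 10024.95 = 10206.87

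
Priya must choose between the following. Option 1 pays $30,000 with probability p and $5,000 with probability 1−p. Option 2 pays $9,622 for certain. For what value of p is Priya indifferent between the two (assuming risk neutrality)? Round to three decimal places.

p·30000 + (1−p)·5000 = 9622
25000p + 5000 = 9622
p = (9622 − 5000) / 25000

p = 0.185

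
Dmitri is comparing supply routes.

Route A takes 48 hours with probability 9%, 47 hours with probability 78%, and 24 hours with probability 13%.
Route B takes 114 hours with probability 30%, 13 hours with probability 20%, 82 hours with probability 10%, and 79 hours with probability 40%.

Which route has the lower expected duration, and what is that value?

Route A (44.1 hours)

Route A = 0.09 × 48 + 0.78 × 47 + 0.13 × 24 = 4.32 + 36.66 + 3.12 = 44.1
Route B = 0.3 × 114 + 0.2 × 13 + 0.1 × 82 + 0.4 × 79 = 34.2 + 2.6 + 8.2 + 31.6 = 76.6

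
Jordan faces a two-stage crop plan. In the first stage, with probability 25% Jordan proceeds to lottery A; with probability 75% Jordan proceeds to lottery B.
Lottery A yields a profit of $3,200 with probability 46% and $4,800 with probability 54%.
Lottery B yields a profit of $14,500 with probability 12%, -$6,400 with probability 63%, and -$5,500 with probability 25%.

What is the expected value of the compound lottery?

-$1,734.25

EV(A) = 0.46 × 3200 + 0.54 × 4800 = 1472 + 2592 = 4064
EV(B) = 0.12 × 14500 + 0.63 × (-6400) + 0.25 × (-5500) = 1740 − 4032 − 1375 = -3667
Overall = 0.25 × 4064 + 0.75 × (-3667) = 1016 − 2750.25 = -1734.25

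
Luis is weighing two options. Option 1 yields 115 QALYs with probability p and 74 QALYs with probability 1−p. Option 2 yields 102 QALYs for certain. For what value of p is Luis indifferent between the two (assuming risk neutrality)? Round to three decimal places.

p·115 + (1−p)·74 = 102
41p + 74 = 102
p = (102 − 74) / 41

p = 0.683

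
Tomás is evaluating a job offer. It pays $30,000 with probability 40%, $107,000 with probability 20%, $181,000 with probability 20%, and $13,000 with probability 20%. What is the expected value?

EV = 0.4 × 30000 + 0.2 × 107000 + 0.2 × 181000 + 0.2 × 13000 = 12000 + 21400 + 36200 + 2600 = 72200

$72,200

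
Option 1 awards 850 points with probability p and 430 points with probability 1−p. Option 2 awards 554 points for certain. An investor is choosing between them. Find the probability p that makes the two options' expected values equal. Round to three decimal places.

p = 0.295

p·850 + (1−p)·430 = 554
420p + 430 = 554
p = (554 − 430) / 420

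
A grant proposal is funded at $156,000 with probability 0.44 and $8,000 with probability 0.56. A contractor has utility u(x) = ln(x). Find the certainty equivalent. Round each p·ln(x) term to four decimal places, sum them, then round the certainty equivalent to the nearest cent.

$29,557.71

E[u] = 0.44·ln(156000) + 0.56·ln(8000) = 5.2613 + 5.0328 = 10.2941
CE = e^10.2941 ≈ 29557.71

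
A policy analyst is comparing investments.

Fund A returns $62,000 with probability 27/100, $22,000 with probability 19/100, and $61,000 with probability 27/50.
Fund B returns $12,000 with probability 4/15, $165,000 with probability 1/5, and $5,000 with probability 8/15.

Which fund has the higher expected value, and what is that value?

Fund A ($53,860)

Fund A = 27/100 × 62000 + 19/100 × 22000 + 27/50 × 61000 = 16740 + 4180 + 32940 = 53860
Fund B = 4/15 × 12000 + 1/5 × 165000 + 8/15 × 5000 = 3200 + 33000 + 2666.6667 = 38866.6667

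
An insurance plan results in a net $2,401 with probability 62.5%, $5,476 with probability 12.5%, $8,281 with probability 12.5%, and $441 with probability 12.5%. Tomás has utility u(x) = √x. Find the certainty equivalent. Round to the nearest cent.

E[u] = 0.625·√2401 + 0.125·√5476 + 0.125·√8281 + 0.125·√441 = 0.625·49 + 0.125·74 + 0.125·91 + 0.125·21 = 53.875
CE = (53.875)² = 2902.515625

$2,902.52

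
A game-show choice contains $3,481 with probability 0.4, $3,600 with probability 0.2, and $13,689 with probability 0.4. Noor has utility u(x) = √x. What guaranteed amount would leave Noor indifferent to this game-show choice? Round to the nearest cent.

E[u] = 0.4·√3481 + 0.2·√3600 + 0.4·√13689 = 0.4·59 + 0.2·60 + 0.4·117 = 82.4
CE = (82.4)² = 6789.76

$6,789.76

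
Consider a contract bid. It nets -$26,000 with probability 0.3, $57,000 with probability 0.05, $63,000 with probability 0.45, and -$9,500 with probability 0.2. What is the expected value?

EV = 0.3 × (-26000) + 0.05 × 57000 + 0.45 × 63000 + 0.2 × (-9500) = -7800 + 2850 + 28350 − 1900 = 21500

$21,500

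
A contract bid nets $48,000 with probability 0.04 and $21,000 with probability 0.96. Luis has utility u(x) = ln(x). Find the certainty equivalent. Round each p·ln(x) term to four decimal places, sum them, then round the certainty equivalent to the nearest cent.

E[u] = 0.04·ln(48000) + 0.96·ln(21000) = 0.4312 + 9.5542 = 9.9854
CE = e^9.9854 ≈ 21707.22

$21,707.22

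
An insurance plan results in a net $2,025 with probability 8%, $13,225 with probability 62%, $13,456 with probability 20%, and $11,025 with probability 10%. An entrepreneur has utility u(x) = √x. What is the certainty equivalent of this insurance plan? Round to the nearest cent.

E[u] = 0.08·√2025 + 0.62·√13225 + 0.2·√13456 + 0.1·√11025 = 0.08·45 + 0.62·115 + 0.2·116 + 0.1·105 = 108.6
CE = (108.6)² = 11793.96

$11,793.96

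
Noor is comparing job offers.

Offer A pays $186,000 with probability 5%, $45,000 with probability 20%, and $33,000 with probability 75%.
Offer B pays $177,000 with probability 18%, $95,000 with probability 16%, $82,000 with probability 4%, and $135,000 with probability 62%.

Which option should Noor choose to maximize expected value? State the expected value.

Offer B ($134,040)

Offer A = 0.05 × 186000 + 0.2 × 45000 + 0.75 × 33000 = 9300 + 9000 + 24750 = 43050
Offer B = 0.18 × 177000 + 0.16 × 95000 + 0.04 × 82000 + 0.62 × 135000 = 31860 + 15200 + 3280 + 83700 = 134040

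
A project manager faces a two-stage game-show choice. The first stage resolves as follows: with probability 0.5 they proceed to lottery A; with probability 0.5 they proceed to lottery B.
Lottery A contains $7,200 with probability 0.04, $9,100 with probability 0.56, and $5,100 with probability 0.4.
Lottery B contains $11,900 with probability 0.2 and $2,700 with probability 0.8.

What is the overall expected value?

EV(A) = 0.04 × 7200 + 0.56 × 9100 + 0.4 × 5100 = 288 + 5096 + 2040 = 7424
EV(B) = 0.2 × 11900 + 0.8 × 2700 = 2380 + 2160 = 4540
Overall = 0.5 × 7424 + 0.5 × 4540 = 3712 + 2270 = 5982

$5,982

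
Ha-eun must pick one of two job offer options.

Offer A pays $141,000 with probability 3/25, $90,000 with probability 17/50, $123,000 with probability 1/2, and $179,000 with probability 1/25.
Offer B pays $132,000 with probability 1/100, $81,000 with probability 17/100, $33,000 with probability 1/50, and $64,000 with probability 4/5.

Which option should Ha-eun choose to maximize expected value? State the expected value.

Offer A = 3/25 × 141000 + 17/50 × 90000 + 1/2 × 123000 + 1/25 × 179000 = 16920 + 30600 + 61500 + 7160 = 116180
Offer B = 1/100 × 132000 + 17/100 × 81000 + 1/50 × 33000 + 4/5 × 64000 = 1320 + 13770 + 660 + 51200 = 66950

Offer A ($116,180)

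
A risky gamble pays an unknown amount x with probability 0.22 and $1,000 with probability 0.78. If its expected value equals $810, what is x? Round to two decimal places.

x = $136.36

0.22·x + 0.78·1000 = 810
0.22·x = 810 − 780 = 30
x = 30 / 0.22 = 136.3636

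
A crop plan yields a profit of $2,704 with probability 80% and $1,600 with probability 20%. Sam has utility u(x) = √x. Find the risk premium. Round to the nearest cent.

$23.04

E[u] = 0.8·√2704 + 0.2·√1600 = 0.8·52 + 0.2·40 = 49.6
CE = (49.6)² = 2460.16
Risk premium = EV − CE = 2483.2 − 2460.16 = 23.04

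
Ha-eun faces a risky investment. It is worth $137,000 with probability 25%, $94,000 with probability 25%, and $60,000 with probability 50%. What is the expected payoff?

EV = 0.25 × 137000 + 0.25 × 94000 + 0.5 × 60000 = 34250 + 23500 + 30000 = 87750

$87,750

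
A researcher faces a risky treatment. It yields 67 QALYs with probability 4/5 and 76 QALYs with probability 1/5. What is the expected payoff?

68.8 QALYs

EV = 4/5 × 67 + 1/5 × 76 = 53.6 + 15.2 = 68.8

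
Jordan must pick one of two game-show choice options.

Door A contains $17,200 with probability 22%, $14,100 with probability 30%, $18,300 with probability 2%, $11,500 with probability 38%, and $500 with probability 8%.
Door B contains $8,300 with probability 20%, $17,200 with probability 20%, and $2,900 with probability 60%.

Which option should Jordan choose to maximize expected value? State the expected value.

Door A ($12,790)

Door A = 0.22 × 17200 + 0.3 × 14100 + 0.02 × 18300 + 0.38 × 11500 + 0.08 × 500 = 3784 + 4230 + 366 + 4370 + 40 = 12790
Door B = 0.2 × 8300 + 0.2 × 17200 + 0.6 × 2900 = 1660 + 3440 + 1740 = 6840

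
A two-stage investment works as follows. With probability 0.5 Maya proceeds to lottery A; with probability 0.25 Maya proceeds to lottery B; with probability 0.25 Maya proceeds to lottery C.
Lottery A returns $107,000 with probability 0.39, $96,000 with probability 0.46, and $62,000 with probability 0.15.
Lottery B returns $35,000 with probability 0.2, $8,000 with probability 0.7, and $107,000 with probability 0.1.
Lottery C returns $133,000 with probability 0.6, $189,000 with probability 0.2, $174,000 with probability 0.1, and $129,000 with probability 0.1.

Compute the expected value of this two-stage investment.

EV(A) = 0.39 × 107000 + 0.46 × 96000 + 0.15 × 62000 = 41730 + 44160 + 9300 = 95190
EV(B) = 0.2 × 35000 + 0.7 × 8000 + 0.1 × 107000 = 7000 + 5600 + 10700 = 23300
EV(C) = 0.6 × 133000 + 0.2 × 189000 + 0.1 × 174000 + 0.1 × 129000 = 79800 + 37800 + 17400 + 12900 = 147900
Overall = 0.5 × 95190 + 0.25 × 23300 + 0.25 × 147900 = 47595 + 5825 + 36975 = 90395

$90,395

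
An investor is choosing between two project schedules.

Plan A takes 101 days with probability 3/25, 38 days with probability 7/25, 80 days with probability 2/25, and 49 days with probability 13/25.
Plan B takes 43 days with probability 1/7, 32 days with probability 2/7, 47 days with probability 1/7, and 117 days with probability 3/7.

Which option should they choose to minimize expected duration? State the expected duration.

Plan A (54.64 days)

Plan A = 3/25 × 101 + 7/25 × 38 + 2/25 × 80 + 13/25 × 49 = 12.12 + 10.64 + 6.4 + 25.48 = 54.64
Plan B = 1/7 × 43 + 2/7 × 32 + 1/7 × 47 + 3/7 × 117 = 6.1429 + 9.1429 + 6.7143 + 50.1429 = 72.1429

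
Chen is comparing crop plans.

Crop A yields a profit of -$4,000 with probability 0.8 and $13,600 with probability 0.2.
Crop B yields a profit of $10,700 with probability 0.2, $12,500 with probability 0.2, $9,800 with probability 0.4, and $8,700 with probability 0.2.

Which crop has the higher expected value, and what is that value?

Crop A = 0.8 × (-4000) + 0.2 × 13600 = -3200 + 2720 = -480
Crop B = 0.2 × 10700 + 0.2 × 12500 + 0.4 × 9800 + 0.2 × 8700 = 2140 + 2500 + 3920 + 1740 = 10300

Crop B ($10,300)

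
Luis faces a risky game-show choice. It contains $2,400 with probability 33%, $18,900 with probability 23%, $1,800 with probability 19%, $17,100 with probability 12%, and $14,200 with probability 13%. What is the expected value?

EV = 0.33 × 2400 + 0.23 × 18900 + 0.19 × 1800 + 0.12 × 17100 + 0.13 × 14200 = 792 + 4347 + 342 + 2052 + 1846 = 9379

$9,379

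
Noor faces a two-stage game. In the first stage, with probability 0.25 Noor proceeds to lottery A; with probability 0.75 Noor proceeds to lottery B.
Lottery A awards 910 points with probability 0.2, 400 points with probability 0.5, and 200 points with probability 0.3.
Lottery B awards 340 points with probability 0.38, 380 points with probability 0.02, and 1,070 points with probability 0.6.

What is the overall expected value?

EV(A) = 0.2 × 910 + 0.5 × 400 + 0.3 × 200 = 182 + 200 + 60 = 442
EV(B) = 0.38 × 340 + 0.02 × 380 + 0.6 × 1070 = 129.2 + 7.6 + 642 = 778.8
Overall = 0.25 × 442 + 0.75 × 778.8 = 110.5 + 584.1 = 694.6

694.6 points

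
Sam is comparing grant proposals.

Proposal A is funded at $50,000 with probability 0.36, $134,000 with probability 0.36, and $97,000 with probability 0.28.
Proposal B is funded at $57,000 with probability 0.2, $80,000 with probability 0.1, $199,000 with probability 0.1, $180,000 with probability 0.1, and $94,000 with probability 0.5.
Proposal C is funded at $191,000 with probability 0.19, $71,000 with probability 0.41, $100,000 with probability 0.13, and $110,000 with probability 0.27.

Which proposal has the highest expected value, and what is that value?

Proposal A = 0.36 × 50000 + 0.36 × 134000 + 0.28 × 97000 = 18000 + 48240 + 27160 = 93400
Proposal B = 0.2 × 57000 + 0.1 × 80000 + 0.1 × 199000 + 0.1 × 180000 + 0.5 × 94000 = 11400 + 8000 + 19900 + 18000 + 47000 = 104300
Proposal C = 0.19 × 191000 + 0.41 × 71000 + 0.13 × 100000 + 0.27 × 110000 = 36290 + 29110 + 13000 + 29700 = 108100

Proposal C ($108,100)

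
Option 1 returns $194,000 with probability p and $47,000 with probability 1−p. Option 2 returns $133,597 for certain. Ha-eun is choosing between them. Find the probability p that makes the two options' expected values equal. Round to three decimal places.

p = 0.589

p·194000 + (1−p)·47000 = 133597
147000p + 47000 = 133597
p = (133597 − 47000) / 147000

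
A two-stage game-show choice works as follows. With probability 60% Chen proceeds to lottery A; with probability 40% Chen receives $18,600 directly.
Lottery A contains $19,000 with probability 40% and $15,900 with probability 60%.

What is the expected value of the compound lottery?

$17,724

EV(A) = 0.4 × 19000 + 0.6 × 15900 = 7600 + 9540 = 17140
Branch B: 18600 (certain)
Overall = 0.6 × 17140 + 0.4 × 18600 = 10284 + 7440 = 17724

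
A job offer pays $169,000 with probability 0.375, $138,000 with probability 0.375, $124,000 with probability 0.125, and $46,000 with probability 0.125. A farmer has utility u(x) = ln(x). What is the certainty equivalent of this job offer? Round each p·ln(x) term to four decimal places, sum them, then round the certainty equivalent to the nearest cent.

E[u] = 0.375·ln(169000) + 0.375·ln(138000) + 0.125·ln(124000) + 0.125·ln(46000) = 4.5141 + 4.4381 + 1.4660 + 1.3420 = 11.7602
CE = e^11.7602 ≈ 128053.06

$128,053.06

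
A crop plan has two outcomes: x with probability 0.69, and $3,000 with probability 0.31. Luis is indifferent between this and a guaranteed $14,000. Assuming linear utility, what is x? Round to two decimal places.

0.69·x + 0.31·3000 = 14000
0.69·x = 14000 − 930 = 13070
x = 13070 / 0.69 = 18942.0290

x = $18,942.03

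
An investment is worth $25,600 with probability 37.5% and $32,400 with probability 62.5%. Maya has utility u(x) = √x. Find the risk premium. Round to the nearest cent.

$93.75

E[u] = 0.375·√25600 + 0.625·√32400 = 0.375·160 + 0.625·180 = 172.5
CE = (172.5)² = 29756.25
Risk premium = EV − CE = 29850 − 29756.25 = 93.75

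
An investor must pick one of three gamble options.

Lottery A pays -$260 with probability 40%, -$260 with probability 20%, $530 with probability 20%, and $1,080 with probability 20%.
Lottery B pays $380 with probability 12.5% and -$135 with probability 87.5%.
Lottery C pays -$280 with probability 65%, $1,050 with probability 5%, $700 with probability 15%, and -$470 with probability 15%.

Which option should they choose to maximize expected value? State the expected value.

Lottery A = 0.4 × (-260) + 0.2 × (-260) + 0.2 × 530 + 0.2 × 1080 = -104 − 52 + 106 + 216 = 166
Lottery B = 0.125 × 380 + 0.875 × (-135) = 47.5 − 118.125 = -70.625
Lottery C = 0.65 × (-280) + 0.05 × 1050 + 0.15 × 700 + 0.15 × (-470) = -182 + 52.5 + 105 − 70.5 = -95

Lottery A ($166)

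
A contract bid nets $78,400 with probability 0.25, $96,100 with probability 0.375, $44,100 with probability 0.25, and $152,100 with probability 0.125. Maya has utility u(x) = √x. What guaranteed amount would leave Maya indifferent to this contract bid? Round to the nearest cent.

$82,656.25

E[u] = 0.25·√78400 + 0.375·√96100 + 0.25·√44100 + 0.125·√152100 = 0.25·280 + 0.375·310 + 0.25·210 + 0.125·390 = 287.5
CE = (287.5)² = 82656.25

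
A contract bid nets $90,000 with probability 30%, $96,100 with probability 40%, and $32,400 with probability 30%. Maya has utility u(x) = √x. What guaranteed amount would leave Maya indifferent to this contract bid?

$71,824

E[u] = 0.3·√90000 + 0.4·√96100 + 0.3·√32400 = 0.3·300 + 0.4·310 + 0.3·180 = 268
CE = (268)² = 71824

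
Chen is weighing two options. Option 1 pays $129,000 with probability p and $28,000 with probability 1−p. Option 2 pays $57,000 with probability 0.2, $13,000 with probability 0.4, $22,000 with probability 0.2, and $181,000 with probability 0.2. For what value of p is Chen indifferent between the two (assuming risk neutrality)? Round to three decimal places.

EV(Option 2) = 0.2 × 57000 + 0.4 × 13000 + 0.2 × 22000 + 0.2 × 181000 = 11400 + 5200 + 4400 + 36200 = 57200
p·129000 + (1−p)·28000 = 57200
101000p + 28000 = 57200
p = (57200 − 28000) / 101000

p = 0.289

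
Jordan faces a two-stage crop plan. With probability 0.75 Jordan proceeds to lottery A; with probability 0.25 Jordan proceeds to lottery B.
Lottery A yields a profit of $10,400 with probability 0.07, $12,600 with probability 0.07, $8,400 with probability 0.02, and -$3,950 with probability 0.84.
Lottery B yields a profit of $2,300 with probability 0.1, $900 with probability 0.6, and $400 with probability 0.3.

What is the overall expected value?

-$932.50

EV(A) = 0.07 × 10400 + 0.07 × 12600 + 0.02 × 8400 + 0.84 × (-3950) = 728 + 882 + 168 − 3318 = -1540
EV(B) = 0.1 × 2300 + 0.6 × 900 + 0.3 × 400 = 230 + 540 + 120 = 890
Overall = 0.75 × (-1540) + 0.25 × 890 = -1155 + 222.5 = -932.5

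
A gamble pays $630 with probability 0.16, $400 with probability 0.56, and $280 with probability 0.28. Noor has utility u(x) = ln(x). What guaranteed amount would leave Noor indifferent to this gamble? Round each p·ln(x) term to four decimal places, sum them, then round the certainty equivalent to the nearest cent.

E[u] = 0.16·ln(630) + 0.56·ln(400) + 0.28·ln(280) = 1.0313 + 3.3552 + 1.5777 = 5.9642
CE = e^5.9642 ≈ 389.24

$389.24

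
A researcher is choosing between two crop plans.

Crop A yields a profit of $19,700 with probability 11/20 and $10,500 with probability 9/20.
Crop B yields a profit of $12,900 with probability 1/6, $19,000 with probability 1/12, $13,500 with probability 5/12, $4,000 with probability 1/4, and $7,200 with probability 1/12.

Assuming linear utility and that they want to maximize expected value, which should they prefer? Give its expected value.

Crop A = 11/20 × 19700 + 9/20 × 10500 = 10835 + 4725 = 15560
Crop B = 1/6 × 12900 + 1/12 × 19000 + 5/12 × 13500 + 1/4 × 4000 + 1/12 × 7200 = 2150 + 1583.3333 + 5625 + 1000 + 600 = 10958.3333

Crop A ($15,560)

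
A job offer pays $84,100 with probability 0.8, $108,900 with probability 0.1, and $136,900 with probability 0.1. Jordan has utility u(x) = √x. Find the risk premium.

$656

E[u] = 0.8·√84100 + 0.1·√108900 + 0.1·√136900 = 0.8·290 + 0.1·330 + 0.1·370 = 302
CE = (302)² = 91204
Risk premium = EV − CE = 91860 − 91204 = 656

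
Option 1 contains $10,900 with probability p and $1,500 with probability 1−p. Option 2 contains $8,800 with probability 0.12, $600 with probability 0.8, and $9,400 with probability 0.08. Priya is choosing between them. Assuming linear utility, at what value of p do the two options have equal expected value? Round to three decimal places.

p = 0.084

EV(Option 2) = 0.12 × 8800 + 0.8 × 600 + 0.08 × 9400 = 1056 + 480 + 752 = 2288
p·10900 + (1−p)·1500 = 2288
9400p + 1500 = 2288
p = (2288 − 1500) / 9400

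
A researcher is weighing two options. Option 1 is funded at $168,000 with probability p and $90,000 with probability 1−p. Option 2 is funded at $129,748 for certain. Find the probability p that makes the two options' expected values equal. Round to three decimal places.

p = 0.510

p·168000 + (1−p)·90000 = 129748
78000p + 90000 = 129748
p = (129748 − 90000) / 78000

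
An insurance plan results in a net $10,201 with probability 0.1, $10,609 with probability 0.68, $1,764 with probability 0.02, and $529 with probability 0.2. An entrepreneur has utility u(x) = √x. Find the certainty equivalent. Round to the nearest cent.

$7,323.94

E[u] = 0.1·√10201 + 0.68·√10609 + 0.02·√1764 + 0.2·√529 = 0.1·101 + 0.68·103 + 0.02·42 + 0.2·23 = 85.58
CE = (85.58)² = 7323.9364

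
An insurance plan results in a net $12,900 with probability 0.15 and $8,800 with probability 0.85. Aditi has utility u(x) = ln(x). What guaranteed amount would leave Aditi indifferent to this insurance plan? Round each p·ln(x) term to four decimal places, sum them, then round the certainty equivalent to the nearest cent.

$9,318.90

E[u] = 0.15·ln(12900) + 0.85·ln(8800) = 1.4197 + 7.7201 = 9.1398
CE = e^9.1398 ≈ 9318.90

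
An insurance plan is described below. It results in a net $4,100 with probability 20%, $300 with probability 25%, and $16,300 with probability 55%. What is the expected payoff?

$9,860

EV = 0.2 × 4100 + 0.25 × 300 + 0.55 × 16300 = 820 + 75 + 8965 = 9860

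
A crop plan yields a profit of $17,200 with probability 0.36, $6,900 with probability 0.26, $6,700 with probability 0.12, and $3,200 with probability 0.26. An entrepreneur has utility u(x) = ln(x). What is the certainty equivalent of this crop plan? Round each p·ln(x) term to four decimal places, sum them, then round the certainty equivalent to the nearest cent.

$7,822.82

E[u] = 0.36·ln(17200) + 0.26·ln(6900) + 0.12·ln(6700) + 0.26·ln(3200) = 3.5110 + 2.2982 + 1.0572 + 2.0984 = 8.9648
CE = e^8.9648 ≈ 7822.82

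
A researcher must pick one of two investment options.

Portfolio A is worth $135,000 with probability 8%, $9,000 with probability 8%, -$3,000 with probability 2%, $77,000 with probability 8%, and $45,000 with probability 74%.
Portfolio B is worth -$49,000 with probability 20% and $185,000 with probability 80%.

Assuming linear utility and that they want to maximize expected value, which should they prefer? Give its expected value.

Portfolio A = 0.08 × 135000 + 0.08 × 9000 + 0.02 × (-3000) + 0.08 × 77000 + 0.74 × 45000 = 10800 + 720 − 60 + 6160 + 33300 = 50920
Portfolio B = 0.2 × (-49000) + 0.8 × 185000 = -9800 + 148000 = 138200

Portfolio B ($138,200)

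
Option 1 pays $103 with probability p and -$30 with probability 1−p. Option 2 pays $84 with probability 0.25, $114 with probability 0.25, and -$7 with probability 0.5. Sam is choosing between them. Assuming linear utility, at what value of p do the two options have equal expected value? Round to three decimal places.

p = 0.571

EV(Option 2) = 0.25 × 84 + 0.25 × 114 + 0.5 × (-7) = 21 + 28.5 − 3.5 = 46
p·103 + (1−p)·(-30) = 46
133p − 30 = 46
p = (46 + 30) / 133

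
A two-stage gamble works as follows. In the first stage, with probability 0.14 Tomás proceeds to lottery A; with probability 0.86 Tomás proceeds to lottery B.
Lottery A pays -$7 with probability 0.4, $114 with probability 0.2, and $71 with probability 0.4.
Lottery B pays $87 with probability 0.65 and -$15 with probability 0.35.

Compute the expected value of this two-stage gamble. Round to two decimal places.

EV(A) = 0.4 × (-7) + 0.2 × 114 + 0.4 × 71 = -2.8 + 22.8 + 28.4 = 48.4
EV(B) = 0.65 × 87 + 0.35 × (-15) = 56.55 − 5.25 = 51.3
Overall = 0.14 × 48.4 + 0.86 × 51.3 = 6.776 + 44.118 = 50.894

$50.89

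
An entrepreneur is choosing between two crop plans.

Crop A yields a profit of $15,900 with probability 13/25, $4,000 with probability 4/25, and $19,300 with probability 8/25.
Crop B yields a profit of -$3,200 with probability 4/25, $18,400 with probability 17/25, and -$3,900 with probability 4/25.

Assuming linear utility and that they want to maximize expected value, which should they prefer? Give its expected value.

Crop A = 13/25 × 15900 + 4/25 × 4000 + 8/25 × 19300 = 8268 + 640 + 6176 = 15084
Crop B = 4/25 × (-3200) + 17/25 × 18400 + 4/25 × (-3900) = -512 + 12512 − 624 = 11376

Crop A ($15,084)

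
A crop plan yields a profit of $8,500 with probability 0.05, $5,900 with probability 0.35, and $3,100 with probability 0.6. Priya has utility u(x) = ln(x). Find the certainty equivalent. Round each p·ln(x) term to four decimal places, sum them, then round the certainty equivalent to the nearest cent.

E[u] = 0.05·ln(8500) + 0.35·ln(5900) + 0.6·ln(3100) = 0.4524 + 3.0389 + 4.8235 = 8.3148
CE = e^8.3148 ≈ 4083.87

$4,083.87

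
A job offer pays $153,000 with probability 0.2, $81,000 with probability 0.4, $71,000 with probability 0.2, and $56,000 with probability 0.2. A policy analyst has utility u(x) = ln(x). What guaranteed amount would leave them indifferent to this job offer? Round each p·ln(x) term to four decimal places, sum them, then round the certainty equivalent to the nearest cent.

$83,216.42

E[u] = 0.2·ln(153000) + 0.4·ln(81000) + 0.2·ln(71000) + 0.2·ln(56000) = 2.3876 + 4.5209 + 2.2341 + 2.1866 = 11.3292
CE = e^11.3292 ≈ 83216.42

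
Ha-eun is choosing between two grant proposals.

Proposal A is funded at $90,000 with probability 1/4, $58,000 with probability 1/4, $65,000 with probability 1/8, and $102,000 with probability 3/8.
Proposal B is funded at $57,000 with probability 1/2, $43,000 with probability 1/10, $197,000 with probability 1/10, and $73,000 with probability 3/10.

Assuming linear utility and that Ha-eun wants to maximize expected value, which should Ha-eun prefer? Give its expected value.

Proposal A = 1/4 × 90000 + 1/4 × 58000 + 1/8 × 65000 + 3/8 × 102000 = 22500 + 14500 + 8125 + 38250 = 83375
Proposal B = 1/2 × 57000 + 1/10 × 43000 + 1/10 × 197000 + 3/10 × 73000 = 28500 + 4300 + 19700 + 21900 = 74400

Proposal A ($83,375)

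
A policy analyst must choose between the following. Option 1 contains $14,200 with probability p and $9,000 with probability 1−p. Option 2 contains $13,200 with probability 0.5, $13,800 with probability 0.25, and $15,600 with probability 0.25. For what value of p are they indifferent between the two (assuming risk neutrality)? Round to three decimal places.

EV(Option 2) = 0.5 × 13200 + 0.25 × 13800 + 0.25 × 15600 = 6600 + 3450 + 3900 = 13950
p·14200 + (1−p)·9000 = 13950
5200p + 9000 = 13950
p = (13950 − 9000) / 5200

p = 0.952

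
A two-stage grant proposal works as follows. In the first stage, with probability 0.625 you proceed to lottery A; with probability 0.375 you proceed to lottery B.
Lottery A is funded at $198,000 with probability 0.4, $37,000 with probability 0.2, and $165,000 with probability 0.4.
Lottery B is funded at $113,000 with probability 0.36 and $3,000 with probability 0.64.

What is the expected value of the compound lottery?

EV(A) = 0.4 × 198000 + 0.2 × 37000 + 0.4 × 165000 = 79200 + 7400 + 66000 = 152600
EV(B) = 0.36 × 113000 + 0.64 × 3000 = 40680 + 1920 = 42600
Overall = 0.625 × 152600 + 0.375 × 42600 = 95375 + 15975 = 111350

$111,350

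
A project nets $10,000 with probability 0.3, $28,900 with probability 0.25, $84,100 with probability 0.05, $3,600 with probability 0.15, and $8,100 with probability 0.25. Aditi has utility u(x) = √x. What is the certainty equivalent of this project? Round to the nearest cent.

$14,042.25

E[u] = 0.3·√10000 + 0.25·√28900 + 0.05·√84100 + 0.15·√3600 + 0.25·√8100 = 0.3·100 + 0.25·170 + 0.05·290 + 0.15·60 + 0.25·90 = 118.5
CE = (118.5)² = 14042.25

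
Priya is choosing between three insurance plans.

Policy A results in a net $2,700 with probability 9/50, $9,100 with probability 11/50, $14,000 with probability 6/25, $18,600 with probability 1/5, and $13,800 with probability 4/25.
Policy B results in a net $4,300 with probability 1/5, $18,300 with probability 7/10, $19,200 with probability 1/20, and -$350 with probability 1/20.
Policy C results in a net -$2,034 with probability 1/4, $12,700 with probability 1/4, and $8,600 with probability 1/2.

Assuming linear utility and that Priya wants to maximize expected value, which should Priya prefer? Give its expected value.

Policy B ($14,612.50)

Policy A = 9/50 × 2700 + 11/50 × 9100 + 6/25 × 14000 + 1/5 × 18600 + 4/25 × 13800 = 486 + 2002 + 3360 + 3720 + 2208 = 11776
Policy B = 1/5 × 4300 + 7/10 × 18300 + 1/20 × 19200 + 1/20 × (-350) = 860 + 12810 + 960 − 17.5 = 14612.5
Policy C = 1/4 × (-2034) + 1/4 × 12700 + 1/2 × 8600 = -508.5 + 3175 + 4300 = 6966.5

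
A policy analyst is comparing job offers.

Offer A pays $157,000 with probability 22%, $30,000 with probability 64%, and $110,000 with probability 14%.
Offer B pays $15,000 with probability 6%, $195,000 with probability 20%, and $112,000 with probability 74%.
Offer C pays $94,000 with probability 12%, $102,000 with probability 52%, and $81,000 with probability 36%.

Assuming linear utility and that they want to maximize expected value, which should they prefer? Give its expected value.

Offer B ($122,780)

Offer A = 0.22 × 157000 + 0.64 × 30000 + 0.14 × 110000 = 34540 + 19200 + 15400 = 69140
Offer B = 0.06 × 15000 + 0.2 × 195000 + 0.74 × 112000 = 900 + 39000 + 82880 = 122780
Offer C = 0.12 × 94000 + 0.52 × 102000 + 0.36 × 81000 = 11280 + 53040 + 29160 = 93480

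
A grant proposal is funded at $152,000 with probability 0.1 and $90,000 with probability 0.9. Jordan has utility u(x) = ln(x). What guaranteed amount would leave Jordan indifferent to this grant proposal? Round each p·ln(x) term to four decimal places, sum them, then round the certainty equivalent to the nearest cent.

$94,845.07

E[u] = 0.1·ln(152000) + 0.9·ln(90000) = 1.1932 + 10.2668 = 11.4600
CE = e^11.4600 ≈ 94845.07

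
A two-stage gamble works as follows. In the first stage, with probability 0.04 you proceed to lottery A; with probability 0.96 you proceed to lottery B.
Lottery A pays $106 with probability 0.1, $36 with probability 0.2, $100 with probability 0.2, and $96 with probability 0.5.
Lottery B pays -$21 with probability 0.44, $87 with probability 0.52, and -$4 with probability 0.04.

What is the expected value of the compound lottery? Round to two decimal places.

$37.84

EV(A) = 0.1 × 106 + 0.2 × 36 + 0.2 × 100 + 0.5 × 96 = 10.6 + 7.2 + 20 + 48 = 85.8
EV(B) = 0.44 × (-21) + 0.52 × 87 + 0.04 × (-4) = -9.24 + 45.24 − 0.16 = 35.84
Overall = 0.04 × 85.8 + 0.96 × 35.84 = 3.432 + 34.4064 = 37.8384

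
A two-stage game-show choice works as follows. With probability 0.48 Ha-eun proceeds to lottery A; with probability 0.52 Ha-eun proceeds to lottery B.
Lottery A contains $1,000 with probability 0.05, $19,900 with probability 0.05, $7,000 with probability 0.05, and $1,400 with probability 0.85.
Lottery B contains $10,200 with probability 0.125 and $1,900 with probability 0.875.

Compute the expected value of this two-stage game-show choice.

EV(A) = 0.05 × 1000 + 0.05 × 19900 + 0.05 × 7000 + 0.85 × 1400 = 50 + 995 + 350 + 1190 = 2585
EV(B) = 0.125 × 10200 + 0.875 × 1900 = 1275 + 1662.5 = 2937.5
Overall = 0.48 × 2585 + 0.52 × 2937.5 = 1240.8 + 1527.5 = 2768.3

$2,768.30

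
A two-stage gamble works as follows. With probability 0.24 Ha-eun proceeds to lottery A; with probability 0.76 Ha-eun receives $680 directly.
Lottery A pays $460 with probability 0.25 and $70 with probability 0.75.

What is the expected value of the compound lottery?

EV(A) = 0.25 × 460 + 0.75 × 70 = 115 + 52.5 = 167.5
Branch B: 680 (certain)
Overall = 0.24 × 167.5 + 0.76 × 680 = 40.2 + 516.8 = 557

$557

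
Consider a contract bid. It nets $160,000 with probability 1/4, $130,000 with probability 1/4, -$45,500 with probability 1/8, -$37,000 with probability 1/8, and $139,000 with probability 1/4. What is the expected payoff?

EV = 1/4 × 160000 + 1/4 × 130000 + 1/8 × (-45500) + 1/8 × (-37000) + 1/4 × 139000 = 40000 + 32500 − 5687.5 − 4625 + 34750 = 96937.5

$96,937.50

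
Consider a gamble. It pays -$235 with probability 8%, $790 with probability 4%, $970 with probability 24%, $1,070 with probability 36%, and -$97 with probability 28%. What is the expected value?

EV = 0.08 × (-235) + 0.04 × 790 + 0.24 × 970 + 0.36 × 1070 + 0.28 × (-97) = -18.8 + 31.6 + 232.8 + 385.2 − 27.16 = 603.64

$603.64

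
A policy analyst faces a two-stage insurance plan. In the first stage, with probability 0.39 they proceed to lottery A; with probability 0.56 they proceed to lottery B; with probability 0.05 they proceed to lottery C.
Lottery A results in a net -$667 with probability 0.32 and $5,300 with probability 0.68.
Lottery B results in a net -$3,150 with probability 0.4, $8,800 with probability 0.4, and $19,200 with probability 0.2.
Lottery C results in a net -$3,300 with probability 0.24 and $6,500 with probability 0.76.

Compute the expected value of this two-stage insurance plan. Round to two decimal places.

EV(A) = 0.32 × (-667) + 0.68 × 5300 = -213.44 + 3604 = 3390.56
EV(B) = 0.4 × (-3150) + 0.4 × 8800 + 0.2 × 19200 = -1260 + 3520 + 3840 = 6100
EV(C) = 0.24 × (-3300) + 0.76 × 6500 = -792 + 4940 = 4148
Overall = 0.39 × 3390.56 + 0.56 × 6100 + 0.05 × 4148 = 1322.3184 + 3416 + 207.4 = 4945.7184

$4,945.72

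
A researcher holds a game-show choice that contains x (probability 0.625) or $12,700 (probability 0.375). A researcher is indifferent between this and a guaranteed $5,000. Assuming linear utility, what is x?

0.625·x + 0.375·12700 = 5000
0.625·x = 5000 − 4762.5 = 237.5
x = 237.5 / 0.625 = 380

x = $380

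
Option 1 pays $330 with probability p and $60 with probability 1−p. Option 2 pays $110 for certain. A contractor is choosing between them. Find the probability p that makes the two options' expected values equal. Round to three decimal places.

p = 0.185

p·330 + (1−p)·60 = 110
270p + 60 = 110
p = (110 − 60) / 270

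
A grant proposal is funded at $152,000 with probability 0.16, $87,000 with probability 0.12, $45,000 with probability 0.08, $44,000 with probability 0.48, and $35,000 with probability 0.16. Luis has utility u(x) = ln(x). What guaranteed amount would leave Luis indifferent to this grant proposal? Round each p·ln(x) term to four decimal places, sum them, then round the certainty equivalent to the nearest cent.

$56,235.30

E[u] = 0.16·ln(152000) + 0.12·ln(87000) + 0.08·ln(45000) + 0.48·ln(44000) + 0.16·ln(35000) = 1.9091 + 1.3648 + 0.8572 + 5.1321 + 1.6741 = 10.9373
CE = e^10.9373 ≈ 56235.30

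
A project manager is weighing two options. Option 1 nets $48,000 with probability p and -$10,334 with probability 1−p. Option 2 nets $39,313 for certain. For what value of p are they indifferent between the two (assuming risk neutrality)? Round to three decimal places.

p = 0.851

p·48000 + (1−p)·(-10334) = 39313
58334p − 10334 = 39313
p = (39313 + 10334) / 58334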